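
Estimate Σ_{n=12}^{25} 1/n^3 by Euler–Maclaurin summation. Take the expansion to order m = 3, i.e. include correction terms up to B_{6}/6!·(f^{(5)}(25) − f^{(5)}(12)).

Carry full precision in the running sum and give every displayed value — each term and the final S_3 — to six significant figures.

Integral: ∫_12^25 1/x^3 dx = 0.00267222.
Endpoint term: (f(12) + f(25))/2 = (0.000578704 + 6.40000e-05)/2 = 0.000321352.
So far: 0.00299357.
k=1: B_{2}/(2)! × [f^{(1)}(25) − f^{(1)}(12)] = 1/12 × (-7.68000e-06 − (-0.000144676)) = 1.14163e-05.
Partial sum through k=1: 0.00300499.
k=2: B_{4}/(4)! × [f^{(3)}(25) − f^{(3)}(12)] = −1/720 × (-2.45760e-07 − (-2.00939e-05)) = -2.75668e-08.
Partial sum through k=2: 0.00300496.
k=3: B_{6}/(6)! × [f^{(5)}(25) − f^{(5)}(12)] = 1/30240 × (-1.65151e-08 − (-5.86071e-06)) = 1.93261e-10.

S_3 ≈ 0.00300496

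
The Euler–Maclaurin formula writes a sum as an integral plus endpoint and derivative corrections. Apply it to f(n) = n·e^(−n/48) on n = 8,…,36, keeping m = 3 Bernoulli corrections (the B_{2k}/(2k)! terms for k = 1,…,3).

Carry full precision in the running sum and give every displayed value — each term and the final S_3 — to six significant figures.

The integral term ∫_8^36 x·e^(−x/48) dx = 370.761.
Endpoint term: (f(8) + f(36))/2 = (6.77185 + 17.0052)/2 = 11.8885.
Running total after boundary: 382.649.
k=1: B_{2}/(2)! × [f^{(1)}(36) − f^{(1)}(8)] = 1/12 × (0.118092 − 0.705401) = -0.0489425.
Partial sum through k=1: 382.601.
k=2: B_{4}/(4)! × [f^{(3)}(36) − f^{(3)}(8)] = −1/720 × (0.000461295 − 0.00104096) = 8.05085e-07.
Partial sum through k=2: 382.601.
k=3: B_{6}/(6)! × [f^{(5)}(36) − f^{(5)}(8)] = 1/30240 × (3.78184e-07 − 7.70725e-07) = -1.29809e-11.

S_3 ≈ 382.601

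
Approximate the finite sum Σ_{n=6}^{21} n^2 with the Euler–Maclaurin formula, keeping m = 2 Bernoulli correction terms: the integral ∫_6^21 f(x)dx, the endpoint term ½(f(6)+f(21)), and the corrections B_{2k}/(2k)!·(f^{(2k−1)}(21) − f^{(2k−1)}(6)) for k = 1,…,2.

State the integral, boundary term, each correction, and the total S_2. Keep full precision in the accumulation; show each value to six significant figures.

S_2 ≈ 3256.00

Integral: ∫_6^21 x^2 dx = 3015.00.
Boundary: ½(f(6) + f(21)) = ½(36.0000 + 441.000) = 238.500.
Running total after boundary: 3253.50.
Order-1 term: 1/12 · (42.0000 − 12.0000) = 2.50000.
Partial sum through k=1: 3256.00.
Order-2 term: −1/720 · (0.00000 − 0.00000) = 0.00000.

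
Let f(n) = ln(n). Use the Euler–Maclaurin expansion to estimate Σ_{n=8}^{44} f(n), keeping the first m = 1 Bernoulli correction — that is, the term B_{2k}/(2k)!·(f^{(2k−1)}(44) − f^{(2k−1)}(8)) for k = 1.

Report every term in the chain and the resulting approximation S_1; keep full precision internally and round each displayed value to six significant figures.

Integral: ∫_8^44 ln(x) dx = 113.869.
½[f(8) + f(44)] = ½[2.07944 + 3.78419] = 2.93182.
So far: 116.801.
Order-1 term: 1/12 · (0.0227273 − 0.125000) = -0.00852273.

S_1 ≈ 116.792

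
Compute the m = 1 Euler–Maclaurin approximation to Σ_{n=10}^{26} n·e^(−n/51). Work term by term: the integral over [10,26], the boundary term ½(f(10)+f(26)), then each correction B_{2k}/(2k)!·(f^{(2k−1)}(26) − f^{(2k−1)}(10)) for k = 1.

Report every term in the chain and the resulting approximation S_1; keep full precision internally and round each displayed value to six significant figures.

S_1 ≈ 210.358

The integral term ∫_10^26 x·e^(−x/51) dx = 198.471.
Endpoint term: (f(10) + f(26))/2 = (8.21948 + 15.6159)/2 = 11.9177.
So far: 210.389.
Correction k=1: B_{2}/2! · (f^{(1)}(26) − f^{(1)}(10)) = 1/12 · (0.294418 − 0.660782) = -0.0305303.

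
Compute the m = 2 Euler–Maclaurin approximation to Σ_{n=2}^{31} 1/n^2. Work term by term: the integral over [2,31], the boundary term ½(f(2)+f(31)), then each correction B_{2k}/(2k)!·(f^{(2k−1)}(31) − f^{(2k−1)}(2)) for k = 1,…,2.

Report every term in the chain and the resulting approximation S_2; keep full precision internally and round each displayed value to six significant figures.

S_2 ≈ 0.613048

Integral: ∫_2^31 1/x^2 dx = 0.467742.
½[f(2) + f(31)] = ½[0.250000 + 0.00104058] = 0.125520.
Running total after boundary: 0.593262.
k=1: B_{2}/(2)! × [f^{(1)}(31) − f^{(1)}(2)] = 1/12 × (-6.71344e-05 − (-0.250000)) = 0.0208277.
Partial sum through k=1: 0.614090.
k=2: B_{4}/(4)! × [f^{(3)}(31) − f^{(3)}(2)] = −1/720 × (-8.38306e-07 − (-0.750000)) = -0.00104167.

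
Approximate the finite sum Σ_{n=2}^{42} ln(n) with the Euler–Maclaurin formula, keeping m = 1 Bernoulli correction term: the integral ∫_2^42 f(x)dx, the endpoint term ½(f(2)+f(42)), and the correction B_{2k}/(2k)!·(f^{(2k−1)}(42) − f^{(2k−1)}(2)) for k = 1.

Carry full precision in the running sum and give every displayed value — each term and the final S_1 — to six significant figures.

The integral term ∫_2^42 ln(x) dx = 115.596.
Boundary: ½(f(2) + f(42)) = ½(0.693147 + 3.73767) = 2.21541.
Integral + boundary = 117.811.
Correction k=1: B_{2}/2! · (f^{(1)}(42) − f^{(1)}(2)) = 1/12 · (0.0238095 − 0.500000) = -0.0396825.

S_1 ≈ 117.772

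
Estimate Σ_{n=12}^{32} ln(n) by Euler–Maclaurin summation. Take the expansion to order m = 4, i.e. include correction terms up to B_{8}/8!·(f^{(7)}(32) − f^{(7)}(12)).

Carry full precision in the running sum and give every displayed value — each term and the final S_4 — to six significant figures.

S_4 ≈ 64.0557

Integral: ∫_12^32 ln(x) dx = 61.0847.
Boundary: ½(f(12) + f(32)) = ½(2.48491 + 3.46574) = 2.97532.
So far: 64.0600.
Order-1 term: 1/12 · (0.0312500 − 0.0833333) = -0.00434028.
Running total after k=1: 64.0557.
Order-2 term: −1/720 · (6.10352e-05 − 0.00115741) = 1.52274e-06.
Running total after k=2: 64.0557.
Order-3 term: 1/30240 · (7.15256e-07 − 9.64506e-05) = -3.16585e-09.
Running total after k=3: 64.0557.
Order-4 term: −1/1209600 · (2.09548e-08 − 2.00939e-05) = 1.65947e-11.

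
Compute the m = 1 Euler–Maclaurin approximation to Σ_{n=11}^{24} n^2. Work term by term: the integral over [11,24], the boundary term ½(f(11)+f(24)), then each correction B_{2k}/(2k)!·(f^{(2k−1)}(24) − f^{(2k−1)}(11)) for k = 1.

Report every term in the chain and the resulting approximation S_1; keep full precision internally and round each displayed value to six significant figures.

S_1 ≈ 4515.00

The integral term ∫_11^24 x^2 dx = 4164.33.
Boundary: ½(f(11) + f(24)) = ½(121.000 + 576.000) = 348.500.
Running total after boundary: 4512.83.
Order-1 term: 1/12 · (48.0000 − 22.0000) = 2.16667.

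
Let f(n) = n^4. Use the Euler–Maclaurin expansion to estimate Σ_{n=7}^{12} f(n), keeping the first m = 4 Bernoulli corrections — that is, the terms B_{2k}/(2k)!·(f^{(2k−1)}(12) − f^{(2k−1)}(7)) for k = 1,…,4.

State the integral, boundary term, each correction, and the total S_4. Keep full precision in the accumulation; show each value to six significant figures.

∫_7^12 x^4 dx evaluates to 46405.0.
½[f(7) + f(12)] = ½[2401.00 + 20736.0] = 11568.5.
Integral + boundary = 57973.5.
Order-1 term: 1/12 · (6912.00 − 1372.00) = 461.667.
Partial sum through k=1: 58435.2.
Order-2 term: −1/720 · (288.000 − 168.000) = -0.166667.
Partial sum through k=2: 58435.0.
Order-3 term: 1/30240 · (0.00000 − 0.00000) = 0.00000.
Partial sum through k=3: 58435.0.
Order-4 term: −1/1209600 · (0.00000 − 0.00000) = 0.00000.

S_4 ≈ 58435.0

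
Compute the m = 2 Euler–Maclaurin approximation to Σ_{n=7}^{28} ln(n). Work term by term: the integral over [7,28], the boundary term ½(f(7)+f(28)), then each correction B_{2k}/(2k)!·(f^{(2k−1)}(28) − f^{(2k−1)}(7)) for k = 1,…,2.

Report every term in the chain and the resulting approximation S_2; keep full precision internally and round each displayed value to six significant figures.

S_2 ≈ 61.3105

∫_7^28 ln(x) dx evaluates to 58.6804.
Endpoint term: (f(7) + f(28))/2 = (1.94591 + 3.33220)/2 = 2.63906.
Integral + boundary = 61.3194.
k=1: B_{2}/(2)! × [f^{(1)}(28) − f^{(1)}(7)] = 1/12 × (0.0357143 − 0.142857) = -0.00892857.
Partial sum through k=1: 61.3105.
k=2: B_{4}/(4)! × [f^{(3)}(28) − f^{(3)}(7)] = −1/720 × (9.11079e-05 − 0.00583090) = 7.97194e-06.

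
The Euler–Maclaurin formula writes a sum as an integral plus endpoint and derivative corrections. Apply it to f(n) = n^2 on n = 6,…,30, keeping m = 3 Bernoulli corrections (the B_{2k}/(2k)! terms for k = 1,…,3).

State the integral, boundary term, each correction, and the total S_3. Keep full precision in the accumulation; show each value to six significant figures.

The integral term ∫_6^30 x^2 dx = 8928.00.
Endpoint term: (f(6) + f(30))/2 = (36.0000 + 900.000)/2 = 468.000.
So far: 9396.00.
Order-1 term: 1/12 · (60.0000 − 12.0000) = 4.00000.
Running total after k=1: 9400.00.
Order-2 term: −1/720 · (0.00000 − 0.00000) = 0.00000.
Running total after k=2: 9400.00.
Order-3 term: 1/30240 · (0.00000 − 0.00000) = 0.00000.

S_3 ≈ 9400.00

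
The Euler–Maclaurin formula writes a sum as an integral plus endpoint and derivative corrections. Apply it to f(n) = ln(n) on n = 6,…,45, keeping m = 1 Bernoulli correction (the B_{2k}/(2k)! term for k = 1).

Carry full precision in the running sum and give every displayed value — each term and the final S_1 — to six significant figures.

∫_6^45 ln(x) dx evaluates to 121.549.
Boundary: ½(f(6) + f(45)) = ½(1.79176 + 3.80666) = 2.79921.
Running total after boundary: 124.348.
Correction k=1: B_{2}/2! · (f^{(1)}(45) − f^{(1)}(6)) = 1/12 · (0.0222222 − 0.166667) = -0.0120370.

S_1 ≈ 124.336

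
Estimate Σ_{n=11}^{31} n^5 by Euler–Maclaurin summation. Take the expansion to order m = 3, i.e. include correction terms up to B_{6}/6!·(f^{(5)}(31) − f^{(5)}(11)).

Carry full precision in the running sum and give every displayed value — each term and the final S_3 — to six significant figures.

The integral term ∫_11^31 x^5 dx = 1.47622e+08.
Endpoint term: (f(11) + f(31))/2 = (161051 + 2.86292e+07)/2 = 1.43951e+07.
Running total after boundary: 1.62017e+08.
Correction k=1: B_{2}/2! · (f^{(1)}(31) − f^{(1)}(11)) = 1/12 · (4.61760e+06 − 73205.0) = 378700.
Running total after k=1: 1.62396e+08.
Correction k=2: B_{4}/4! · (f^{(3)}(31) − f^{(3)}(11)) = −1/720 · (57660.0 − 7260.00) = -70.0000.
Running total after k=2: 1.62396e+08.
Correction k=3: B_{6}/6! · (f^{(5)}(31) − f^{(5)}(11)) = 1/30240 · (120.000 − 120.000) = 0.00000.

S_3 ≈ 1.62396e+08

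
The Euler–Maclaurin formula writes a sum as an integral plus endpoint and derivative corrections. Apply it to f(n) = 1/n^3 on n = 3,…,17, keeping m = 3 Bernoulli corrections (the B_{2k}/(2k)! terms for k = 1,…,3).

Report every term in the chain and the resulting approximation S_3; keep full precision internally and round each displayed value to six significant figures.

S_3 ≈ 0.0754276

The integral term ∫_3^17 1/x^3 dx = 0.0538255.
½[f(3) + f(17)] = ½[0.0370370 + 0.000203542] = 0.0186203.
Running total after boundary: 0.0724457.
Order-1 term: 1/12 · (-3.59191e-05 − (-0.0370370)) = 0.00308343.
Running total after k=1: 0.0755292.
Order-2 term: −1/720 · (-2.48575e-06 − (-0.0823045)) = -0.000114308.
Running total after k=2: 0.0754149.
Order-3 term: 1/30240 · (-3.61251e-07 − (-0.384088)) = 1.27013e-05.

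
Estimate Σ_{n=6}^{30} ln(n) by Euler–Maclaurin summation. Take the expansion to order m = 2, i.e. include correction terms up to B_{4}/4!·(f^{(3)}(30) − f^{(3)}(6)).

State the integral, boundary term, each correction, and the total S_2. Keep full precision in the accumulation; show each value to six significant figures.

The integral term ∫_6^30 ln(x) dx = 67.2854.
Boundary: ½(f(6) + f(30)) = ½(1.79176 + 3.40120) = 2.59648.
So far: 69.8818.
Order-1 term: 1/12 · (0.0333333 − 0.166667) = -0.0111111.
Running total after k=1: 69.8707.
Order-2 term: −1/720 · (7.40741e-05 − 0.00925926) = 1.27572e-05.

S_2 ≈ 69.8707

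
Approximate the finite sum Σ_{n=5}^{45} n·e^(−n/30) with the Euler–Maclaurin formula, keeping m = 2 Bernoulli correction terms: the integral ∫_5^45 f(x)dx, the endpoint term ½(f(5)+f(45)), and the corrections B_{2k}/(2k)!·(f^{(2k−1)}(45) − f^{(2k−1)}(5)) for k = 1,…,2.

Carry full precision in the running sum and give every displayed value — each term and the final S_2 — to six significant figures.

S_2 ≈ 393.832

The integral term ∫_5^45 x·e^(−x/30) dx = 386.763.
Boundary: ½(f(5) + f(45)) = ½(4.23241 + 10.0409) = 7.13663.
Running total after boundary: 393.900.
Correction k=1: B_{2}/2! · (f^{(1)}(45) − f^{(1)}(5)) = 1/12 · (-0.111565 − 0.705401) = -0.0680805.
Partial sum through k=1: 393.832.
Correction k=2: B_{4}/4! · (f^{(3)}(45) − f^{(3)}(5)) = −1/720 · (0.000371884 − 0.00266485) = 3.18468e-06.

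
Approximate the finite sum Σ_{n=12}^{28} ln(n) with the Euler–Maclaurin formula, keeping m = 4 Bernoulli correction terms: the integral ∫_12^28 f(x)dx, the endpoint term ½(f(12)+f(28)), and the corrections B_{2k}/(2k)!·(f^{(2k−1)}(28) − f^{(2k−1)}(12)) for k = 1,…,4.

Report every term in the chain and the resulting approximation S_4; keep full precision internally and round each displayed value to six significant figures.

S_4 ≈ 50.3874

Integral: ∫_12^28 ln(x) dx = 47.4828.
½[f(12) + f(28)] = ½[2.48491 + 3.33220] = 2.90856.
Running total after boundary: 50.3914.
Order-1 term: 1/12 · (0.0357143 − 0.0833333) = -0.00396825.
Partial sum through k=1: 50.3874.
Order-2 term: −1/720 · (9.11079e-05 − 0.00115741) = 1.48097e-06.
Partial sum through k=2: 50.3874.
Order-3 term: 1/30240 · (1.39451e-06 − 9.64506e-05) = -3.14339e-09.
Partial sum through k=3: 50.3874.
Order-4 term: −1/1209600 · (5.33613e-08 − 2.00939e-05) = 1.65679e-11.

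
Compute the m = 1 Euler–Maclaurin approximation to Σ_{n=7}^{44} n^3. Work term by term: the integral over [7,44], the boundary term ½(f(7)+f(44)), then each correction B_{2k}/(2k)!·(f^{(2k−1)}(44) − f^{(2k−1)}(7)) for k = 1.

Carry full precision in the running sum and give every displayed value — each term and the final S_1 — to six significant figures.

S_1 ≈ 979659

Integral: ∫_7^44 x^3 dx = 936424.
Endpoint term: (f(7) + f(44))/2 = (343.000 + 85184.0)/2 = 42763.5.
So far: 979187.
k=1: B_{2}/(2)! × [f^{(1)}(44) − f^{(1)}(7)] = 1/12 × (5808.00 − 147.000) = 471.750.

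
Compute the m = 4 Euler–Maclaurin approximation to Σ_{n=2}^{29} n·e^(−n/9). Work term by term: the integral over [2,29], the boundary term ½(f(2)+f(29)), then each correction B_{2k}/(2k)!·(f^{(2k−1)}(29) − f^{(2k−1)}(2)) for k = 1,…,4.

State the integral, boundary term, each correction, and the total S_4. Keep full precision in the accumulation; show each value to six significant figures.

S_4 ≈ 66.9583

Integral: ∫_2^29 x·e^(−x/9) dx = 65.6387.
Endpoint term: (f(2) + f(29))/2 = (1.60147 + 1.15612)/2 = 1.37880.
Integral + boundary = 67.0175.
Order-1 term: 1/12 · (-0.0885919 − 0.622796) = -0.0592823.
Partial sum through k=1: 66.9582.
Order-2 term: −1/720 · (-0.000109373 − 0.0274601) = 3.82910e-05.
Partial sum through k=2: 66.9583.
Order-3 term: 1/30240 · (1.08022e-05 − 0.000583104) = -1.89253e-08.
Partial sum through k=3: 66.9583.
Order-4 term: −1/1209600 · (2.83392e-07 − 1.02123e-05) = 8.20840e-12.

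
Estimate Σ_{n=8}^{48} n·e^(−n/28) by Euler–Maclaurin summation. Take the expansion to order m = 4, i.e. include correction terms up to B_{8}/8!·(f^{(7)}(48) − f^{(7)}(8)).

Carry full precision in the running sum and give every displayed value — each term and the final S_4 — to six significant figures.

S_4 ≈ 381.525

Integral: ∫_8^48 x·e^(−x/28) dx = 374.253.
Boundary: ½(f(8) + f(48)) = ½(6.01182 + 8.64443) = 7.32812.
So far: 381.581.
Order-1 term: 1/12 · (-0.128637 − 0.536769) = -0.0554506.
After k=1: 381.525.
Order-2 term: −1/720 · (0.000295341 − 0.00260169) = 3.20326e-06.
After k=2: 381.525.
Order-3 term: 1/30240 · (9.62704e-07 − 5.76368e-06) = -1.58762e-10.
After k=3: 381.525.
Order-4 term: −1/1209600 · (1.97538e-09 − 1.04705e-08) = 7.02308e-15.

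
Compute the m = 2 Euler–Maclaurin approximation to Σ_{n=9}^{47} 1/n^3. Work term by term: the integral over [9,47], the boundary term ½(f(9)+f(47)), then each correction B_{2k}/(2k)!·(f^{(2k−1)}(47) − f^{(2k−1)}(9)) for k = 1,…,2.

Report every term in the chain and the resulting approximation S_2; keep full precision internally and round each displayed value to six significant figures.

Integral: ∫_9^47 1/x^3 dx = 0.00594649.
½[f(9) + f(47)] = ½[0.00137174 + 9.63178e-06] = 0.000690687.
So far: 0.00663718.
Order-1 term: 1/12 · (-6.14794e-07 − (-0.000457247)) = 3.80527e-05.
After k=1: 0.00667523.
Order-2 term: −1/720 · (-5.56627e-09 − (-0.000112901)) = -1.56799e-07.

S_2 ≈ 0.00667508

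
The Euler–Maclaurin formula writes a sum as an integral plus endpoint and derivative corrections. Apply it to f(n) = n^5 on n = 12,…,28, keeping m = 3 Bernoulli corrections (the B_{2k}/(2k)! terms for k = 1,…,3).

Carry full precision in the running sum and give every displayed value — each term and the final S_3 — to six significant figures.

S_3 ≈ 8.87944e+07

The integral term ∫_12^28 x^5 dx = 7.98174e+07.
Boundary: ½(f(12) + f(28)) = ½(248832 + 1.72104e+07) = 8.72960e+06.
Integral + boundary = 8.85470e+07.
Correction k=1: B_{2}/2! · (f^{(1)}(28) − f^{(1)}(12)) = 1/12 · (3.07328e+06 − 103680) = 247467.
Running total after k=1: 8.87945e+07.
Correction k=2: B_{4}/4! · (f^{(3)}(28) − f^{(3)}(12)) = −1/720 · (47040.0 − 8640.00) = -53.3333.
Running total after k=2: 8.87944e+07.
Correction k=3: B_{6}/6! · (f^{(5)}(28) − f^{(5)}(12)) = 1/30240 · (120.000 − 120.000) = 0.00000.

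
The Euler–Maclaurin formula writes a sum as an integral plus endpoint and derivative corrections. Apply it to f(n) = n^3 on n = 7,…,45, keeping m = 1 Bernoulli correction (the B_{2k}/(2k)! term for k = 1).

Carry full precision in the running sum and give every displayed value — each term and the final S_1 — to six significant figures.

∫_7^45 x^3 dx evaluates to 1.02456e+06.
Endpoint term: (f(7) + f(45))/2 = (343.000 + 91125.0)/2 = 45734.0.
Running total after boundary: 1.07029e+06.
Correction k=1: B_{2}/2! · (f^{(1)}(45) − f^{(1)}(7)) = 1/12 · (6075.00 − 147.000) = 494.000.

S_1 ≈ 1.07078e+06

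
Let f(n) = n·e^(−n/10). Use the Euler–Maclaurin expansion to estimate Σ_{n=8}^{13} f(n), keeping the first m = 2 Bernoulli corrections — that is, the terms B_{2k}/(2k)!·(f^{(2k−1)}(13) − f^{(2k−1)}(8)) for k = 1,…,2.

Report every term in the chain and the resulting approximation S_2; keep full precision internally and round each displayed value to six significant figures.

∫_8^13 x·e^(−x/10) dx evaluates to 18.1969.
Endpoint term: (f(8) + f(13))/2 = (3.59463 + 3.54291)/2 = 3.56877.
Running total after boundary: 21.7657.
Order-1 term: 1/12 · (-0.0817595 − 0.0898658) = -0.0143021.
Partial sum through k=1: 21.7514.
Order-2 term: −1/720 · (0.00463304 − 0.00988524) = 7.29472e-06.

S_2 ≈ 21.7514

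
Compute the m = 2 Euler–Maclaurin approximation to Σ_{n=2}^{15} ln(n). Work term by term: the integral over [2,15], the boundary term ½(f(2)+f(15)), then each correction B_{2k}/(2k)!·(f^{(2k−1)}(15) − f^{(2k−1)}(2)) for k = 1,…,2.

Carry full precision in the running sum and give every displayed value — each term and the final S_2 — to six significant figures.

S_2 ≈ 27.8993

∫_2^15 ln(x) dx evaluates to 26.2345.
Endpoint term: (f(2) + f(15))/2 = (0.693147 + 2.70805)/2 = 1.70060.
Integral + boundary = 27.9351.
Correction k=1: B_{2}/2! · (f^{(1)}(15) − f^{(1)}(2)) = 1/12 · (0.0666667 − 0.500000) = -0.0361111.
Running total after k=1: 27.8989.
Correction k=2: B_{4}/4! · (f^{(3)}(15) − f^{(3)}(2)) = −1/720 · (0.000592593 − 0.250000) = 0.000346399.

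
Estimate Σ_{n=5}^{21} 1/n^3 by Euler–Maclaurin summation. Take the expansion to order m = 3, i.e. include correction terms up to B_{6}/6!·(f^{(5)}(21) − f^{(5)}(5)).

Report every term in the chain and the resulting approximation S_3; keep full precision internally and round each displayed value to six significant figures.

S_3 ≈ 0.0233138

∫_5^21 1/x^3 dx evaluates to 0.0188662.
½[f(5) + f(21)] = ½[0.00800000 + 0.000107980] = 0.00405399.
So far: 0.0229202.
k=1: B_{2}/(2)! × [f^{(1)}(21) − f^{(1)}(5)] = 1/12 × (-1.54257e-05 − (-0.00480000)) = 0.000398715.
Running total after k=1: 0.0233189.
k=2: B_{4}/(4)! × [f^{(3)}(21) − f^{(3)}(5)] = −1/720 × (-6.99577e-07 − (-0.00384000)) = -5.33236e-06.
Running total after k=2: 0.0233136.
k=3: B_{6}/(6)! × [f^{(5)}(21) − f^{(5)}(5)] = 1/30240 × (-6.66264e-08 − (-0.00645120)) = 2.13331e-07.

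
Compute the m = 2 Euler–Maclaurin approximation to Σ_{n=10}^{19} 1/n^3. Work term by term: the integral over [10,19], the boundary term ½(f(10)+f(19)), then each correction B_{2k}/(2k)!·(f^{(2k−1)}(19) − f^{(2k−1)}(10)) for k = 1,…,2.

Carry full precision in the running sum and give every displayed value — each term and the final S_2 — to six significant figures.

Integral: ∫_10^19 1/x^3 dx = 0.00361496.
Endpoint term: (f(10) + f(19))/2 = (0.00100000 + 0.000145794)/2 = 0.000572897.
So far: 0.00418786.
k=1: B_{2}/(2)! × [f^{(1)}(19) − f^{(1)}(10)] = 1/12 × (-2.30201e-05 − (-0.000300000)) = 2.30817e-05.
Partial sum through k=1: 0.00421094.
k=2: B_{4}/(4)! × [f^{(3)}(19) − f^{(3)}(10)] = −1/720 × (-1.27535e-06 − (-6.00000e-05)) = -8.15620e-08.

S_2 ≈ 0.00421086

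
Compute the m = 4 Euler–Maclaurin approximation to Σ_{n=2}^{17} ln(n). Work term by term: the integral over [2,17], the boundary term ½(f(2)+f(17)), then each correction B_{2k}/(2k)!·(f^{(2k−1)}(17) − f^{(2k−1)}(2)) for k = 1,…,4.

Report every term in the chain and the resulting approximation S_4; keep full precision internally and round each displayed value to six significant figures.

Integral: ∫_2^17 ln(x) dx = 31.7783.
Boundary: ½(f(2) + f(17)) = ½(0.693147 + 2.83321) = 1.76318.
Running total after boundary: 33.5415.
Correction k=1: B_{2}/2! · (f^{(1)}(17) − f^{(1)}(2)) = 1/12 · (0.0588235 − 0.500000) = -0.0367647.
Running total after k=1: 33.5047.
Correction k=2: B_{4}/4! · (f^{(3)}(17) − f^{(3)}(2)) = −1/720 · (0.000407083 − 0.250000) = 0.000346657.
Running total after k=2: 33.5051.
Correction k=3: B_{6}/6! · (f^{(5)}(17) − f^{(5)}(2)) = 1/30240 · (1.69031e-05 − 0.750000) = -2.48010e-05.
Running total after k=3: 33.5051.
Correction k=4: B_{8}/8! · (f^{(7)}(17) − f^{(7)}(2)) = −1/1209600 · (1.75465e-06 − 5.62500) = 4.65030e-06.

S_4 ≈ 33.5051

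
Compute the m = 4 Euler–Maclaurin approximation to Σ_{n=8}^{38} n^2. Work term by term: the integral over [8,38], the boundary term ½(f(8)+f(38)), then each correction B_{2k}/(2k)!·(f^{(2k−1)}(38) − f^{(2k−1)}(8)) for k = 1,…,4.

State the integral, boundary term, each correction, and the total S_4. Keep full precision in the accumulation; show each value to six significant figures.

S_4 ≈ 18879.0

Integral: ∫_8^38 x^2 dx = 18120.0.
Endpoint term: (f(8) + f(38))/2 = (64.0000 + 1444.00)/2 = 754.000.
Integral + boundary = 18874.0.
Correction k=1: B_{2}/2! · (f^{(1)}(38) − f^{(1)}(8)) = 1/12 · (76.0000 − 16.0000) = 5.00000.
Running total after k=1: 18879.0.
Correction k=2: B_{4}/4! · (f^{(3)}(38) − f^{(3)}(8)) = −1/720 · (0.00000 − 0.00000) = 0.00000.
Running total after k=2: 18879.0.
Correction k=3: B_{6}/6! · (f^{(5)}(38) − f^{(5)}(8)) = 1/30240 · (0.00000 − 0.00000) = 0.00000.
Running total after k=3: 18879.0.
Correction k=4: B_{8}/8! · (f^{(7)}(38) − f^{(7)}(8)) = −1/1209600 · (0.00000 − 0.00000) = 0.00000.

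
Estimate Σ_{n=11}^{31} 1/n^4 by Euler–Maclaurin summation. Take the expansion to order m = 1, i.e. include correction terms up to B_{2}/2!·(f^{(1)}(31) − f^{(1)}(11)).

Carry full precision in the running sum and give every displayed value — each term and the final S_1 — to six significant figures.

S_1 ≈ 0.000275999

Integral: ∫_11^31 1/x^4 dx = 0.000239249.
Endpoint term: (f(11) + f(31))/2 = (6.83013e-05 + 1.08281e-06)/2 = 3.46921e-05.
So far: 0.000273941.
Correction k=1: B_{2}/2! · (f^{(1)}(31) − f^{(1)}(11)) = 1/12 · (-1.39718e-07 − (-2.48369e-05)) = 2.05809e-06.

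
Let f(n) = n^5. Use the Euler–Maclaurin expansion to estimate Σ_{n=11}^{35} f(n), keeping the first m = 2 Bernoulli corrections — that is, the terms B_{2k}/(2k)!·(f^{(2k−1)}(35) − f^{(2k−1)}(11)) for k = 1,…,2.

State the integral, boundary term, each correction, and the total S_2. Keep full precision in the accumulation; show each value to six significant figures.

The integral term ∫_11^35 x^5 dx = 3.06082e+08.
Boundary: ½(f(11) + f(35)) = ½(161051 + 5.25219e+07) = 2.63415e+07.
Integral + boundary = 3.32424e+08.
Correction k=1: B_{2}/2! · (f^{(1)}(35) − f^{(1)}(11)) = 1/12 · (7.50312e+06 − 73205.0) = 619160.
Partial sum through k=1: 3.33043e+08.
Correction k=2: B_{4}/4! · (f^{(3)}(35) − f^{(3)}(11)) = −1/720 · (73500.0 − 7260.00) = -92.0000.

S_2 ≈ 3.33043e+08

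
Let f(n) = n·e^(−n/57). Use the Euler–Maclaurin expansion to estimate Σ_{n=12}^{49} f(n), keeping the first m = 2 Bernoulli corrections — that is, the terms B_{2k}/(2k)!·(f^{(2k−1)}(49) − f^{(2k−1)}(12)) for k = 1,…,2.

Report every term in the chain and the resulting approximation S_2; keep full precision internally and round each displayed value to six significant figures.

S_2 ≈ 643.892

The integral term ∫_12^49 x·e^(−x/57) dx = 628.708.
Boundary: ½(f(12) + f(49)) = ½(9.72189 + 20.7422) = 15.2321.
Integral + boundary = 643.940.
Order-1 term: 1/12 · (0.0594120 − 0.639598) = -0.0483488.
Partial sum through k=1: 643.892.
Order-2 term: −1/720 · (0.000278865 − 0.000695572) = 5.78759e-07.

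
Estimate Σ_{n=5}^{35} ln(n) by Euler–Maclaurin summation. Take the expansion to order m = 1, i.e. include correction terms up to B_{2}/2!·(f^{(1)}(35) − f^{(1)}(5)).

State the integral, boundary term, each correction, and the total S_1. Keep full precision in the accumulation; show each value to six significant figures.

S_1 ≈ 88.9581

The integral term ∫_5^35 ln(x) dx = 86.3900.
Endpoint term: (f(5) + f(35))/2 = (1.60944 + 3.55535)/2 = 2.58239.
So far: 88.9724.
k=1: B_{2}/(2)! × [f^{(1)}(35) − f^{(1)}(5)] = 1/12 × (0.0285714 − 0.200000) = -0.0142857.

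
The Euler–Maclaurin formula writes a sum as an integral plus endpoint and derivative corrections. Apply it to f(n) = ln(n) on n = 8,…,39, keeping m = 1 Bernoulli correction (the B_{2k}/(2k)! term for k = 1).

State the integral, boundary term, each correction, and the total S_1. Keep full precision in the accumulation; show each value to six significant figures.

S_1 ≈ 98.1066

Integral: ∫_8^39 ln(x) dx = 95.2434.
½[f(8) + f(39)] = ½[2.07944 + 3.66356] = 2.87150.
Integral + boundary = 98.1149.
Order-1 term: 1/12 · (0.0256410 − 0.125000) = -0.00827991.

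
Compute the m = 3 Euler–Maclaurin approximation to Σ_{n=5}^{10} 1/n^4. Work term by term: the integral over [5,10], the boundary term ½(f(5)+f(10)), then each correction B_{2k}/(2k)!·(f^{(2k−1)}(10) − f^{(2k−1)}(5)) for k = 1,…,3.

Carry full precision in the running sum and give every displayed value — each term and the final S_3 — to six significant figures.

Integral: ∫_5^10 1/x^4 dx = 0.00233333.
½[f(5) + f(10)] = ½[0.00160000 + 0.000100000] = 0.000850000.
Running total after boundary: 0.00318333.
k=1: B_{2}/(2)! × [f^{(1)}(10) − f^{(1)}(5)] = 1/12 × (-4.00000e-05 − (-0.00128000)) = 0.000103333.
After k=1: 0.00328667.
k=2: B_{4}/(4)! × [f^{(3)}(10) − f^{(3)}(5)] = −1/720 × (-1.20000e-05 − (-0.00153600)) = -2.11667e-06.
After k=2: 0.00328455.
k=3: B_{6}/(6)! × [f^{(5)}(10) − f^{(5)}(5)] = 1/30240 × (-6.72000e-06 − (-0.00344064)) = 1.13556e-07.

S_3 ≈ 0.00328466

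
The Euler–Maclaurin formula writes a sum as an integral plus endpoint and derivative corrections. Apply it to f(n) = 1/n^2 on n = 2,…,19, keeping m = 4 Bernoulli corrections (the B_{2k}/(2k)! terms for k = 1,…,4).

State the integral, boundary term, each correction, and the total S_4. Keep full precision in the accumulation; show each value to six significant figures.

∫_2^19 1/x^2 dx evaluates to 0.447368.
½[f(2) + f(19)] = ½[0.250000 + 0.00277008] = 0.126385.
Running total after boundary: 0.573753.
k=1: B_{2}/(2)! × [f^{(1)}(19) − f^{(1)}(2)] = 1/12 × (-0.000291588 − (-0.250000)) = 0.0208090.
Partial sum through k=1: 0.594562.
k=2: B_{4}/(4)! × [f^{(3)}(19) − f^{(3)}(2)] = −1/720 × (-9.69267e-06 − (-0.750000)) = -0.00104165.
Partial sum through k=2: 0.593521.
k=3: B_{6}/(6)! × [f^{(5)}(19) − f^{(5)}(2)] = 1/30240 × (-8.05485e-07 − (-5.62500)) = 0.000186012.
Partial sum through k=3: 0.593707.
k=4: B_{8}/(8)! × [f^{(7)}(19) − f^{(7)}(2)] = −1/1209600 × (-1.24951e-07 − (-78.7500)) = -6.51042e-05.

S_4 ≈ 0.593642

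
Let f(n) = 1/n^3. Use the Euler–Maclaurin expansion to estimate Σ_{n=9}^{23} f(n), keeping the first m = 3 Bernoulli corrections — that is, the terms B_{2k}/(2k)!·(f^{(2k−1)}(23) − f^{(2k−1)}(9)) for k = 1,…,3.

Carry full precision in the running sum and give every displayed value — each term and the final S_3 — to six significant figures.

Integral: ∫_9^23 1/x^3 dx = 0.00522766.
Endpoint term: (f(9) + f(23))/2 = (0.00137174 + 8.21895e-05)/2 = 0.000726966.
Running total after boundary: 0.00595463.
Order-1 term: 1/12 · (-1.07204e-05 − (-0.000457247)) = 3.72106e-05.
Running total after k=1: 0.00599184.
Order-2 term: −1/720 · (-4.05307e-07 − (-0.000112901)) = -1.56243e-07.
Running total after k=2: 0.00599168.
Order-3 term: 1/30240 · (-3.21794e-08 − (-5.85410e-05)) = 1.93482e-09.

S_3 ≈ 0.00599168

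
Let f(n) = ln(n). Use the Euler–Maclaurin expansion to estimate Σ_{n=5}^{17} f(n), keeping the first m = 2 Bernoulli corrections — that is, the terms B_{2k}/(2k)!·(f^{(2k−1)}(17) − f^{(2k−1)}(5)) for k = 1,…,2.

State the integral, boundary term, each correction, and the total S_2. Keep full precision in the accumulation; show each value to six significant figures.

Integral: ∫_5^17 ln(x) dx = 28.1174.
Boundary: ½(f(5) + f(17)) = ½(1.60944 + 2.83321) = 2.22133.
Running total after boundary: 30.3388.
Correction k=1: B_{2}/2! · (f^{(1)}(17) − f^{(1)}(5)) = 1/12 · (0.0588235 − 0.200000) = -0.0117647.
Running total after k=1: 30.3270.
Correction k=2: B_{4}/4! · (f^{(3)}(17) − f^{(3)}(5)) = −1/720 · (0.000407083 − 0.0160000) = 2.16568e-05.

S_2 ≈ 30.3270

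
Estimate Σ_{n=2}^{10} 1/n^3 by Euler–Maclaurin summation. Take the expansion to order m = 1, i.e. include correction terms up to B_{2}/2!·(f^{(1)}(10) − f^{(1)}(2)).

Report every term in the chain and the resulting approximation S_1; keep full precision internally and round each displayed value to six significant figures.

Integral: ∫_2^10 1/x^3 dx = 0.120000.
Boundary: ½(f(2) + f(10)) = ½(0.125000 + 0.00100000) = 0.0630000.
Integral + boundary = 0.183000.
Correction k=1: B_{2}/2! · (f^{(1)}(10) − f^{(1)}(2)) = 1/12 · (-0.000300000 − (-0.187500)) = 0.0156000.

S_1 ≈ 0.198600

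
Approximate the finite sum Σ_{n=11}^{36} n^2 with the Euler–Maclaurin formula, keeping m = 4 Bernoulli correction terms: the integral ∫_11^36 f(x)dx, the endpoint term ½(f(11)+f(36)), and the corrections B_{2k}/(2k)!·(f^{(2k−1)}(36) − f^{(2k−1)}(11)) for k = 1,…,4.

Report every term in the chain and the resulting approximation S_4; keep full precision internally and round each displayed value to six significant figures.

S_4 ≈ 15821.0

Integral: ∫_11^36 x^2 dx = 15108.3.
Boundary: ½(f(11) + f(36)) = ½(121.000 + 1296.00) = 708.500.
Running total after boundary: 15816.8.
Correction k=1: B_{2}/2! · (f^{(1)}(36) − f^{(1)}(11)) = 1/12 · (72.0000 − 22.0000) = 4.16667.
Partial sum through k=1: 15821.0.
Correction k=2: B_{4}/4! · (f^{(3)}(36) − f^{(3)}(11)) = −1/720 · (0.00000 − 0.00000) = 0.00000.
Partial sum through k=2: 15821.0.
Correction k=3: B_{6}/6! · (f^{(5)}(36) − f^{(5)}(11)) = 1/30240 · (0.00000 − 0.00000) = 0.00000.
Partial sum through k=3: 15821.0.
Correction k=4: B_{8}/8! · (f^{(7)}(36) − f^{(7)}(11)) = −1/1209600 · (0.00000 − 0.00000) = 0.00000.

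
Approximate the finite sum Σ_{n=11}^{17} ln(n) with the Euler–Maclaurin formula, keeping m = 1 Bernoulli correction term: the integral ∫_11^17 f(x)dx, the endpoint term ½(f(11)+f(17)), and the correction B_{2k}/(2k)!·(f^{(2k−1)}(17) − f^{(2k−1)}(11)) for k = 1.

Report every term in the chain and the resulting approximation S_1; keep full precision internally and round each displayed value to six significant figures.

S_1 ≈ 18.4007

Integral: ∫_11^17 ln(x) dx = 15.7878.
½[f(11) + f(17)] = ½[2.39790 + 2.83321] = 2.61555.
Running total after boundary: 18.4033.
Correction k=1: B_{2}/2! · (f^{(1)}(17) − f^{(1)}(11)) = 1/12 · (0.0588235 − 0.0909091) = -0.00267380.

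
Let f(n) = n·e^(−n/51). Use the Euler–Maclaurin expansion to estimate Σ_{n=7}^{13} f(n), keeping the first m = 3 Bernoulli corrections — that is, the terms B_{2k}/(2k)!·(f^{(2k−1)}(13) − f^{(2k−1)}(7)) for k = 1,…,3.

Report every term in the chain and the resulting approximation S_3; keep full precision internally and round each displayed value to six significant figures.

The integral term ∫_7^13 x·e^(−x/51) dx = 49.0551.
Boundary: ½(f(7) + f(13)) = ½(6.10224 + 10.0749) = 8.08857.
Integral + boundary = 57.1437.
k=1: B_{2}/(2)! × [f^{(1)}(13) − f^{(1)}(7)] = 1/12 × (0.577445 − 0.752096) = -0.0145542.
After k=1: 57.1291.
k=2: B_{4}/(4)! × [f^{(3)}(13) − f^{(3)}(7)] = −1/720 × (0.000817928 − 0.000959474) = 1.96592e-07.
After k=2: 57.1291.
k=3: B_{6}/(6)! × [f^{(5)}(13) − f^{(5)}(7)] = 1/30240 × (5.43578e-07 − 6.26602e-07) = -2.74550e-12.

S_3 ≈ 57.1291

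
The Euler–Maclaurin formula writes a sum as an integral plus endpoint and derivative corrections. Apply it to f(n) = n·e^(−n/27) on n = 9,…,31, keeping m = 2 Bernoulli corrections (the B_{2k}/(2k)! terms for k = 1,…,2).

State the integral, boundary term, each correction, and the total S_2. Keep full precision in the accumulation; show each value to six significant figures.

∫_9^31 x·e^(−x/27) dx evaluates to 199.696.
½[f(9) + f(31)] = ½[6.44878 + 9.83393] = 8.14136.
Integral + boundary = 207.838.
Correction k=1: B_{2}/2! · (f^{(1)}(31) − f^{(1)}(9)) = 1/12 · (-0.0469961 − 0.477688) = -0.0437236.
After k=1: 207.794.
Correction k=2: B_{4}/4! · (f^{(3)}(31) − f^{(3)}(9)) = −1/720 · (0.000805832 − 0.00262106) = 2.52115e-06.

S_2 ≈ 207.794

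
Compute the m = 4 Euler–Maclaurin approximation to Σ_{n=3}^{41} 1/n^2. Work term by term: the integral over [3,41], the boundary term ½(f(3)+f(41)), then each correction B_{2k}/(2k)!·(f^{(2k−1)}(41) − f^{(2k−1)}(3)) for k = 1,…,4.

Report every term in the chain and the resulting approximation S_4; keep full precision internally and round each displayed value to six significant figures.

S_4 ≈ 0.370839

∫_3^41 1/x^2 dx evaluates to 0.308943.
Boundary: ½(f(3) + f(41)) = ½(0.111111 + 0.000594884) = 0.0558530.
Integral + boundary = 0.364796.
Order-1 term: 1/12 · (-2.90187e-05 − (-0.0740741)) = 0.00617042.
After k=1: 0.370967.
Order-2 term: −1/720 · (-2.07153e-07 − (-0.0987654)) = -0.000137174.
After k=2: 0.370829.
Order-3 term: 1/30240 · (-3.69697e-09 − (-0.329218)) = 1.08868e-05.
After k=3: 0.370840.
Order-4 term: −1/1209600 · (-1.23159e-10 − (-2.04847)) = -1.69351e-06.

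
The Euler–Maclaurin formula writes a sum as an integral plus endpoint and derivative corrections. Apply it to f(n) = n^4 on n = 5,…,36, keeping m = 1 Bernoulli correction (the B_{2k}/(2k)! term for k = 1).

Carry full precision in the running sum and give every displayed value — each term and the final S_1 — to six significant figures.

∫_5^36 x^4 dx evaluates to 1.20926e+07.
Boundary: ½(f(5) + f(36)) = ½(625.000 + 1.67962e+06) = 840120.
So far: 1.29327e+07.
Order-1 term: 1/12 · (186624 − 500.000) = 15510.3.

S_1 ≈ 1.29482e+07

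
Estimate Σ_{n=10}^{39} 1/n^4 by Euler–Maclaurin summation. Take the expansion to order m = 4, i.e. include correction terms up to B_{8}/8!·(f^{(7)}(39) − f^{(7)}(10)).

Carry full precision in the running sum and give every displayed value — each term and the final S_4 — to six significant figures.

∫_10^39 1/x^4 dx evaluates to 0.000327714.
Endpoint term: (f(10) + f(39))/2 = (0.000100000 + 4.32257e-07)/2 = 5.02161e-05.
Integral + boundary = 0.000377930.
Correction k=1: B_{2}/2! · (f^{(1)}(39) − f^{(1)}(10)) = 1/12 · (-4.43340e-08 − (-4.00000e-05)) = 3.32964e-06.
Partial sum through k=1: 0.000381260.
Correction k=2: B_{4}/4! · (f^{(3)}(39) − f^{(3)}(10)) = −1/720 · (-8.74438e-10 − (-1.20000e-05)) = -1.66655e-08.
Partial sum through k=2: 0.000381243.
Correction k=3: B_{6}/6! · (f^{(5)}(39) − f^{(5)}(10)) = 1/30240 · (-3.21950e-11 − (-6.72000e-06)) = 2.22221e-10.
Partial sum through k=3: 0.000381243.
Correction k=4: B_{8}/8! · (f^{(7)}(39) − f^{(7)}(10)) = −1/1209600 · (-1.90503e-12 − (-6.04800e-06)) = -5.00000e-12.

S_4 ≈ 0.000381243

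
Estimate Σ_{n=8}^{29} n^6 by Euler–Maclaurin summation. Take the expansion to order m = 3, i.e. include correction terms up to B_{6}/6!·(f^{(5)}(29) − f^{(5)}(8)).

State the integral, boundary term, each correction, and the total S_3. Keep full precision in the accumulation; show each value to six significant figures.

S_3 ≈ 2.77175e+09

The integral term ∫_8^29 x^6 dx = 2.46397e+09.
½[f(8) + f(29)] = ½[262144 + 5.94823e+08] = 2.97543e+08.
Running total after boundary: 2.76151e+09.
k=1: B_{2}/(2)! × [f^{(1)}(29) − f^{(1)}(8)] = 1/12 × (1.23067e+08 − 196608) = 1.02392e+07.
Running total after k=1: 2.77175e+09.
k=2: B_{4}/(4)! × [f^{(3)}(29) − f^{(3)}(8)] = −1/720 × (2.92668e+06 − 61440.0) = -3979.50.
Running total after k=2: 2.77175e+09.
k=3: B_{6}/(6)! × [f^{(5)}(29) − f^{(5)}(8)] = 1/30240 × (20880.0 − 5760.00) = 0.500000.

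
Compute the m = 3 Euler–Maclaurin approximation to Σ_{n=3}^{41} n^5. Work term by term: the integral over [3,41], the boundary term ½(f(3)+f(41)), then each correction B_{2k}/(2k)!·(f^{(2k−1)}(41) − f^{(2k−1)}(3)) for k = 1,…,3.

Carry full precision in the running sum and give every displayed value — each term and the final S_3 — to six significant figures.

S_3 ≈ 8.50789e+08

∫_3^41 x^5 dx evaluates to 7.91684e+08.
Boundary: ½(f(3) + f(41)) = ½(243.000 + 1.15856e+08) = 5.79282e+07.
So far: 8.49612e+08.
Correction k=1: B_{2}/2! · (f^{(1)}(41) − f^{(1)}(3)) = 1/12 · (1.41288e+07 − 405.000) = 1.17737e+06.
After k=1: 8.50790e+08.
Correction k=2: B_{4}/4! · (f^{(3)}(41) − f^{(3)}(3)) = −1/720 · (100860 − 540.000) = -139.333.
After k=2: 8.50789e+08.
Correction k=3: B_{6}/6! · (f^{(5)}(41) − f^{(5)}(3)) = 1/30240 · (120.000 − 120.000) = 0.00000.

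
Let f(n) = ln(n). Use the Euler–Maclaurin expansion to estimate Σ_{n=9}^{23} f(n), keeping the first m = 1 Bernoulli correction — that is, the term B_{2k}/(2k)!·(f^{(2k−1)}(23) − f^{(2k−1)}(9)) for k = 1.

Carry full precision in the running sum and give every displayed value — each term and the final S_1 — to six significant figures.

∫_9^23 ln(x) dx evaluates to 38.3413.
½[f(9) + f(23)] = ½[2.19722 + 3.13549] = 2.66636.
Integral + boundary = 41.0077.
Order-1 term: 1/12 · (0.0434783 − 0.111111) = -0.00563607.

S_1 ≈ 41.0021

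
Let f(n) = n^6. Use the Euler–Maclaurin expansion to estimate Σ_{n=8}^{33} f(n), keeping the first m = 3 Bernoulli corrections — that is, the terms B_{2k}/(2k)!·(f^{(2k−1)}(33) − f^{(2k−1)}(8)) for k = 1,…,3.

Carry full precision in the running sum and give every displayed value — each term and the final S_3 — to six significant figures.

∫_8^33 x^6 dx evaluates to 6.08805e+09.
½[f(8) + f(33)] = ½[262144 + 1.29147e+09] = 6.45865e+08.
Running total after boundary: 6.73391e+09.
k=1: B_{2}/(2)! × [f^{(1)}(33) − f^{(1)}(8)] = 1/12 × (2.34812e+08 − 196608) = 1.95513e+07.
Running total after k=1: 6.75347e+09.
k=2: B_{4}/(4)! × [f^{(3)}(33) − f^{(3)}(8)] = −1/720 × (4.31244e+06 − 61440.0) = -5904.17.
Running total after k=2: 6.75346e+09.
k=3: B_{6}/(6)! × [f^{(5)}(33) − f^{(5)}(8)] = 1/30240 × (23760.0 − 5760.00) = 0.595238.

S_3 ≈ 6.75346e+09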